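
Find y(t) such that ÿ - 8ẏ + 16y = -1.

Characteristic equation r² - 8r + 16 = 0 has discriminant (-8)² - 4·(16) = 0, so r = 4 is a repeated root.
Hence y_h = (C1 + C2*t)*exp(4*t).
For the particular solution try y_p = A0. Substituting and matching coefficients of each power of t gives A0 = -1/16, so y_p = -1/16.

y = -1/16 + C1*exp(4*t) + C2*t*exp(4*t)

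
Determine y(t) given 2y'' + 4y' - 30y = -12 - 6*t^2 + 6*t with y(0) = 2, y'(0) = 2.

y = 458/1125 - 11*t/75 + t**2/5 + 91*exp(3*t)/72 + 329*exp(-5*t)/1000

Divide through by 2: y'' + 2y' - 15y = -6 - 3*t^2 + 3*t.
Characteristic equation r² + 2r - 15 = 0 factors as (r + 5)(r - 3) = 0, so r = -5, 3.
Hence y_h = C1*exp(-5*t) + C2*exp(3*t).
For the particular solution try y_p = A0 + A1*t + A2*t^2. Substituting and matching coefficients of each power of t gives A0 = 458/1125, A1 = -11/75, A2 = 1/5, so y_p = 458/1125 - 11*t/75 + t^2/5.
General solution: y = 458/1125 - 11*t/75 + t^2/5 + C1*exp(-5*t) + C2*exp(3*t).
Apply the initial conditions: y(0) = 458/1125 + C1 + C2 = 2 and y'(0) = -11/75 - 5*C1 + 3*C2 = 2. Solving gives C1 = 329/1000, C2 = 91/72.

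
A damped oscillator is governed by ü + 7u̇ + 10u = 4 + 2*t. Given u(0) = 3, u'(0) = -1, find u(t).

Characteristic equation r² + 7r + 10 = 0 factors as (r + 5)(r + 2) = 0, so r = -5, -2.
Hence u_h = C1*exp(-5*t) + C2*exp(-2*t).
For the particular solution try u_p = A0 + A1*t. Substituting and matching coefficients of each power of t gives A0 = 13/50, A1 = 1/5, so u_p = 13/50 + t/5.
General solution: u = 13/50 + t/5 + C1*exp(-5*t) + C2*exp(-2*t).
Apply the initial conditions: u(0) = 13/50 + C1 + C2 = 3 and u'(0) = 1/5 - 5*C1 - 2*C2 = -1. Solving gives C1 = -107/75, C2 = 25/6.

u = 13/50 - 107*exp(-5*t)/75 + t/5 + 25*exp(-2*t)/6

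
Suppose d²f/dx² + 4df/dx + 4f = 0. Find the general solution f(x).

Characteristic equation r² + 4r + 4 = 0 has discriminant (4)² - 4·(4) = 0, so r = -2 is a repeated root.
Hence f_h = (C1 + C2*x)*exp(-2*x).

f = C1*exp(-2*x) + C2*x*exp(-2*x)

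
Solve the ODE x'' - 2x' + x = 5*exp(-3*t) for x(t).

x = 5*exp(-3*t)/16 + C1*exp(t) + C2*t*exp(t)

Characteristic equation r² - 2r + 1 = 0 has discriminant (-2)² - 4·(1) = 0, so r = 1 is a repeated root.
Hence x_h = (C1 + C2*t)*exp(t).
Try x_p = A*exp(-3*t). Substituting into the equation and dividing by exp(-3*t) gives A = 5/16, so x_p = 5*exp(-3*t)/16.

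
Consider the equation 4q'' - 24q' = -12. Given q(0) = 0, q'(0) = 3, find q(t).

Divide through by 4: q'' - 6q' = -3.
Characteristic equation r² - 6r = 0 factors as (r - 6)r = 0, so r = 6, 0.
Hence q_h = C1*exp(6*t) + C2.
Since 0 is a characteristic root (multiplicity 1), multiply the polynomial trial by t: try q_p = A0*t. Substituting and matching coefficients of each power of t gives A0 = 1/2, so q_p = t/2.
General solution: q = C2 + t/2 + C1*exp(6*t).
Apply the initial conditions: q(0) = C1 + C2 = 0 and q'(0) = 1/2 + 6*C1 = 3. Solving gives C1 = 5/12, C2 = -5/12.

q = -5/12 + t/2 + 5*exp(6*t)/12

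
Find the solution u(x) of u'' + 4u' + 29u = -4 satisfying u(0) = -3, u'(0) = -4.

Characteristic equation r² + 4r + 29 = 0 has discriminant (4)² - 4·(29) = -100 < 0, so r = -2 ± 5i.
Hence u_h = C1*cos(5*x)*exp(-2*x) + C2*exp(-2*x)*sin(5*x).
For the particular solution try u_p = A0. Substituting and matching coefficients of each power of x gives A0 = -4/29, so u_p = -4/29.
General solution: u = -4/29 + C1*cos(5*x)*exp(-2*x) + C2*exp(-2*x)*sin(5*x).
Apply the initial conditions: u(0) = -4/29 + C1 = -3 and u'(0) = -2*C1 + 5*C2 = -4. Solving gives C1 = -83/29, C2 = -282/145.

u = -4/29 - 282*exp(-2*x)*sin(5*x)/145 - 83*cos(5*x)*exp(-2*x)/29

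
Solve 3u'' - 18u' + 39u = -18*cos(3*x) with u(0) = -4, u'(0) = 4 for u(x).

Divide through by 3: u'' - 6u' + 13u = -6*cos(3*x).
Characteristic equation r² - 6r + 13 = 0 has discriminant (-6)² - 4·(13) = -16 < 0, so r = 3 ± 2i.
Hence u_h = C1*cos(2*x)*exp(3*x) + C2*exp(3*x)*sin(2*x).
Try u_p = A*cos(3*x) + B*sin(3*x). Substituting and equating the coefficients of cos(3x) and sin(3x) gives A = -6/85, B = 27/85, so u_p = -6*cos(3*x)/85 + 27*sin(3*x)/85.
General solution: u = -6*cos(3*x)/85 + 27*sin(3*x)/85 + C1*cos(2*x)*exp(3*x) + C2*exp(3*x)*sin(2*x).
Apply the initial conditions: u(0) = -6/85 + C1 = -4 and u'(0) = 81/85 + 2*C2 + 3*C1 = 4. Solving gives C1 = -334/85, C2 = 1261/170.

u = -6*cos(3*x)/85 + 27*sin(3*x)/85 - 334*cos(2*x)*exp(3*x)/85 + 1261*exp(3*x)*sin(2*x)/170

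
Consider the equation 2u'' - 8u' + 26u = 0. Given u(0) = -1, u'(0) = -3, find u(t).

u = -cos(3*t)*exp(2*t) - exp(2*t)*sin(3*t)/3

Divide through by 2: u'' - 4u' + 13u = 0.
Characteristic equation r² - 4r + 13 = 0 has discriminant (-4)² - 4·(13) = -36 < 0, so r = 2 ± 3i.
Hence u_h = C1*cos(3*t)*exp(2*t) + C2*exp(2*t)*sin(3*t).
Apply the initial conditions: u(0) = C1 = -1 and u'(0) = 2*C1 + 3*C2 = -3. Solving gives C1 = -1, C2 = -1/3.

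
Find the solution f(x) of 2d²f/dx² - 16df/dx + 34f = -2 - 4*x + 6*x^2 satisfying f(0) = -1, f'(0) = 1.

f = -279/4913 + 3*x**2/17 + 14*x/289 - 4634*cos(x)*exp(4*x)/4913 + 23211*exp(4*x)*sin(x)/4913

Divide through by 2: f'' - 8f' + 17f = -1 - 2*x + 3*x^2.
Characteristic equation r² - 8r + 17 = 0 has discriminant (-8)² - 4·(17) = -4 < 0, so r = 4 ± i.
Hence f_h = C1*cos(x)*exp(4*x) + C2*exp(4*x)*sin(x).
For the particular solution try f_p = A0 + A1*x + A2*x^2. Substituting and matching coefficients of each power of x gives A0 = -279/4913, A1 = 14/289, A2 = 3/17, so f_p = -279/4913 + 3*x^2/17 + 14*x/289.
General solution: f = -279/4913 + 3*x^2/17 + 14*x/289 + C1*cos(x)*exp(4*x) + C2*exp(4*x)*sin(x).
Apply the initial conditions: f(0) = -279/4913 + C1 = -1 and f'(0) = 14/289 + C2 + 4*C1 = 1. Solving gives C1 = -4634/4913, C2 = 23211/4913.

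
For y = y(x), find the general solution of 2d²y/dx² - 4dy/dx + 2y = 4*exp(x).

y = C1*exp(x) + x**2*exp(x) + C2*x*exp(x)

Divide through by 2: y'' - 2y' + y = 2*exp(x).
Characteristic equation r² - 2r + 1 = 0 has discriminant (-2)² - 4·(1) = 0, so r = 1 is a repeated root.
Hence y_h = (C1 + C2*x)*exp(x).
Since exp(x) solves the homogeneous equation (r = 1 is a root of multiplicity 2), multiply the trial by x^2. Try y_p = A*x^2*exp(x). Substituting into the equation and dividing by exp(x) gives A = 1, so y_p = x^2*exp(x).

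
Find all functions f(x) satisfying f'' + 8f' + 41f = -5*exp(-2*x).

Characteristic equation r² + 8r + 41 = 0 has discriminant (8)² - 4·(41) = -100 < 0, so r = -4 ± 5i.
Hence f_h = C1*cos(5*x)*exp(-4*x) + C2*exp(-4*x)*sin(5*x).
Try f_p = A*exp(-2*x). Substituting into the equation and dividing by exp(-2*x) gives A = -5/29, so f_p = -5*exp(-2*x)/29.

f = -5*exp(-2*x)/29 + C1*cos(5*x)*exp(-4*x) + C2*exp(-4*x)*sin(5*x)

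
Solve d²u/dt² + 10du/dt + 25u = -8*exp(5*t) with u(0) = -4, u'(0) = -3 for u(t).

u = -98*exp(-5*t)/25 - 2*exp(5*t)/25 - 111*t*exp(-5*t)/5

Characteristic equation r² + 10r + 25 = 0 has discriminant (10)² - 4·(25) = 0, so r = -5 is a repeated root.
Hence u_h = (C1 + C2*t)*exp(-5*t).
Try u_p = A*exp(5*t). Substituting into the equation and dividing by exp(5*t) gives A = -2/25, so u_p = -2*exp(5*t)/25.
General solution: u = -2*exp(5*t)/25 + C1*exp(-5*t) + C2*t*exp(-5*t).
Apply the initial conditions: u(0) = -2/25 + C1 = -4 and u'(0) = -2/5 + C2 - 5*C1 = -3. Solving gives C1 = -98/25, C2 = -111/5.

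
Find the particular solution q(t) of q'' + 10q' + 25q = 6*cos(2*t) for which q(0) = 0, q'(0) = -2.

Characteristic equation r² + 10r + 25 = 0 has discriminant (10)² - 4·(25) = 0, so r = -5 is a repeated root.
Hence q_h = (C1 + C2*t)*exp(-5*t).
Try q_p = A*cos(2*t) + B*sin(2*t). Substituting and equating the coefficients of cos(2t) and sin(2t) gives A = 126/841, B = 120/841, so q_p = 120*sin(2*t)/841 + 126*cos(2*t)/841.
General solution: q = 120*sin(2*t)/841 + 126*cos(2*t)/841 + C1*exp(-5*t) + C2*t*exp(-5*t).
Apply the initial conditions: q(0) = 126/841 + C1 = 0 and q'(0) = 240/841 + C2 - 5*C1 = -2. Solving gives C1 = -126/841, C2 = -88/29.

q = -126*exp(-5*t)/841 + 120*sin(2*t)/841 + 126*cos(2*t)/841 - 88*t*exp(-5*t)/29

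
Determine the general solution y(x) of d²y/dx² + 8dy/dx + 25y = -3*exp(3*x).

Characteristic equation r² + 8r + 25 = 0 has discriminant (8)² - 4·(25) = -36 < 0, so r = -4 ± 3i.
Hence y_h = C1*cos(3*x)*exp(-4*x) + C2*exp(-4*x)*sin(3*x).
Try y_p = A*exp(3*x). Substituting into the equation and dividing by exp(3*x) gives A = -3/58, so y_p = -3*exp(3*x)/58.

y = -3*exp(3*x)/58 + C1*cos(3*x)*exp(-4*x) + C2*exp(-4*x)*sin(3*x)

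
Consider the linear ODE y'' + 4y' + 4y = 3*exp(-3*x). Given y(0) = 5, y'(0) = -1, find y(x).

Characteristic equation r² + 4r + 4 = 0 has discriminant (4)² - 4·(4) = 0, so r = -2 is a repeated root.
Hence y_h = (C1 + C2*x)*exp(-2*x).
Try y_p = A*exp(-3*x). Substituting into the equation and dividing by exp(-3*x) gives A = 3, so y_p = 3*exp(-3*x).
General solution: y = 3*exp(-3*x) + C1*exp(-2*x) + C2*x*exp(-2*x).
Apply the initial conditions: y(0) = 3 + C1 = 5 and y'(0) = -9 + C2 - 2*C1 = -1. Solving gives C1 = 2, C2 = 12.

y = 2*exp(-2*x) + 3*exp(-3*x) + 12*x*exp(-2*x)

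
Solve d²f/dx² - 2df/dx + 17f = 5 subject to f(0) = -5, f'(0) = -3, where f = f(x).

Characteristic equation r² - 2r + 17 = 0 has discriminant (-2)² - 4·(17) = -64 < 0, so r = 1 ± 4i.
Hence f_h = C1*cos(4*x)*exp(x) + C2*exp(x)*sin(4*x).
For the particular solution try f_p = A0. Substituting and matching coefficients of each power of x gives A0 = 5/17, so f_p = 5/17.
General solution: f = 5/17 + C1*cos(4*x)*exp(x) + C2*exp(x)*sin(4*x).
Apply the initial conditions: f(0) = 5/17 + C1 = -5 and f'(0) = C1 + 4*C2 = -3. Solving gives C1 = -90/17, C2 = 39/68.

f = 5/17 - 90*cos(4*x)*exp(x)/17 + 39*exp(x)*sin(4*x)/68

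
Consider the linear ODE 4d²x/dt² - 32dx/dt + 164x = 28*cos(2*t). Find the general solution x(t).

Divide through by 4: x'' - 8x' + 41x = 7*cos(2*t).
Characteristic equation r² - 8r + 41 = 0 has discriminant (-8)² - 4·(41) = -100 < 0, so r = 4 ± 5i.
Hence x_h = C1*cos(5*t)*exp(4*t) + C2*exp(4*t)*sin(5*t).
Try x_p = A*cos(2*t) + B*sin(2*t). Substituting and equating the coefficients of cos(2t) and sin(2t) gives A = 259/1625, B = -112/1625, so x_p = -112*sin(2*t)/1625 + 259*cos(2*t)/1625.

x = -112*sin(2*t)/1625 + 259*cos(2*t)/1625 + C1*cos(5*t)*exp(4*t) + C2*exp(4*t)*sin(5*t)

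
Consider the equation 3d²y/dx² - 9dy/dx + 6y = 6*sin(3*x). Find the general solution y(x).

Divide through by 3: y'' - 3y' + 2y = 2*sin(3*x).
Characteristic equation r² - 3r + 2 = 0 factors as (r - 2)(r - 1) = 0, so r = 2, 1.
Hence y_h = C1*exp(2*x) + C2*exp(x).
Try y_p = A*cos(3*x) + B*sin(3*x). Substituting and equating the coefficients of cos(3x) and sin(3x) gives A = 9/65, B = -7/65, so y_p = -7*sin(3*x)/65 + 9*cos(3*x)/65.

y = -7*sin(3*x)/65 + 9*cos(3*x)/65 + C1*exp(2*x) + C2*exp(x)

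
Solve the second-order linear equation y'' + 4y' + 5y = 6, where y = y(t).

Characteristic equation r² + 4r + 5 = 0 has discriminant (4)² - 4·(5) = -4 < 0, so r = -2 ± i.
Hence y_h = C1*cos(t)*exp(-2*t) + C2*exp(-2*t)*sin(t).
For the particular solution try y_p = A0. Substituting and matching coefficients of each power of t gives A0 = 6/5, so y_p = 6/5.

y = 6/5 + C1*cos(t)*exp(-2*t) + C2*exp(-2*t)*sin(t)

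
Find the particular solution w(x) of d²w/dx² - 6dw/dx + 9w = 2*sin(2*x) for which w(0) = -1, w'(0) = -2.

w = -193*exp(3*x)/169 + 10*sin(2*x)/169 + 24*cos(2*x)/169 + 17*x*exp(3*x)/13

Characteristic equation r² - 6r + 9 = 0 has discriminant (-6)² - 4·(9) = 0, so r = 3 is a repeated root.
Hence w_h = (C1 + C2*x)*exp(3*x).
Try w_p = A*cos(2*x) + B*sin(2*x). Substituting and equating the coefficients of cos(2x) and sin(2x) gives A = 24/169, B = 10/169, so w_p = 10*sin(2*x)/169 + 24*cos(2*x)/169.
General solution: w = 10*sin(2*x)/169 + 24*cos(2*x)/169 + C1*exp(3*x) + C2*x*exp(3*x).
Apply the initial conditions: w(0) = 24/169 + C1 = -1 and w'(0) = 20/169 + C2 + 3*C1 = -2. Solving gives C1 = -193/169, C2 = 17/13.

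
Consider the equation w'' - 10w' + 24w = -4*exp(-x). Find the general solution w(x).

Characteristic equation r² - 10r + 24 = 0 factors as (r - 6)(r - 4) = 0, so r = 6, 4.
Hence w_h = C1*exp(6*x) + C2*exp(4*x).
Try w_p = A*exp(-x). Substituting into the equation and dividing by exp(-x) gives A = -4/35, so w_p = -4*exp(-x)/35.

w = -4*exp(-x)/35 + C1*exp(6*x) + C2*exp(4*x)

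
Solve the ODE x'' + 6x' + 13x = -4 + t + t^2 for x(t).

x = -708/2197 + t**2/13 + t/169 + C1*cos(2*t)*exp(-3*t) + C2*exp(-3*t)*sin(2*t)

Characteristic equation r² + 6r + 13 = 0 has discriminant (6)² - 4·(13) = -16 < 0, so r = -3 ± 2i.
Hence x_h = C1*cos(2*t)*exp(-3*t) + C2*exp(-3*t)*sin(2*t).
For the particular solution try x_p = A0 + A1*t + A2*t^2. Substituting and matching coefficients of each power of t gives A0 = -708/2197, A1 = 1/169, A2 = 1/13, so x_p = -708/2197 + t^2/13 + t/169.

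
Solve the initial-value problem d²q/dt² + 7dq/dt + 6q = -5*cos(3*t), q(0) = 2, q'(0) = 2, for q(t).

q = -14*exp(-6*t)/15 - 7*sin(3*t)/30 + cos(3*t)/30 + 29*exp(-t)/10

Characteristic equation r² + 7r + 6 = 0 factors as (r + 6)(r + 1) = 0, so r = -6, -1.
Hence q_h = C1*exp(-6*t) + C2*exp(-t).
Try q_p = A*cos(3*t) + B*sin(3*t). Substituting and equating the coefficients of cos(3t) and sin(3t) gives A = 1/30, B = -7/30, so q_p = -7*sin(3*t)/30 + cos(3*t)/30.
General solution: q = -7*sin(3*t)/30 + cos(3*t)/30 + C1*exp(-6*t) + C2*exp(-t).
Apply the initial conditions: q(0) = 1/30 + C1 + C2 = 2 and q'(0) = -7/10 - C2 - 6*C1 = 2. Solving gives C1 = -14/15, C2 = 29/10.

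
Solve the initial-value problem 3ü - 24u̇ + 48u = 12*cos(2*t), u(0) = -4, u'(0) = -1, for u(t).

u = -103*exp(4*t)/25 - 4*sin(2*t)/25 + 3*cos(2*t)/25 + 79*t*exp(4*t)/5

Divide through by 3: u'' - 8u' + 16u = 4*cos(2*t).
Characteristic equation r² - 8r + 16 = 0 has discriminant (-8)² - 4·(16) = 0, so r = 4 is a repeated root.
Hence u_h = (C1 + C2*t)*exp(4*t).
Try u_p = A*cos(2*t) + B*sin(2*t). Substituting and equating the coefficients of cos(2t) and sin(2t) gives A = 3/25, B = -4/25, so u_p = -4*sin(2*t)/25 + 3*cos(2*t)/25.
General solution: u = -4*sin(2*t)/25 + 3*cos(2*t)/25 + C1*exp(4*t) + C2*t*exp(4*t).
Apply the initial conditions: u(0) = 3/25 + C1 = -4 and u'(0) = -8/25 + C2 + 4*C1 = -1. Solving gives C1 = -103/25, C2 = 79/5.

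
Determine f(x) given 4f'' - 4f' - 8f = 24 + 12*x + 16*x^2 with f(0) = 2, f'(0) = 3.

f = -21/4 + x/2 - 2*x**2 + 4*exp(-x) + 13*exp(2*x)/4

Divide through by 4: f'' - f' - 2f = 6 + 3*x + 4*x^2.
Characteristic equation r² - r - 2 = 0 factors as (r + 1)(r - 2) = 0, so r = -1, 2.
Hence f_h = C1*exp(-x) + C2*exp(2*x).
For the particular solution try f_p = A0 + A1*x + A2*x^2. Substituting and matching coefficients of each power of x gives A0 = -21/4, A1 = 1/2, A2 = -2, so f_p = -21/4 + x/2 - 2*x^2.
General solution: f = -21/4 + x/2 - 2*x^2 + C1*exp(-x) + C2*exp(2*x).
Apply the initial conditions: f(0) = -21/4 + C1 + C2 = 2 and f'(0) = 1/2 - C1 + 2*C2 = 3. Solving gives C1 = 4, C2 = 13/4.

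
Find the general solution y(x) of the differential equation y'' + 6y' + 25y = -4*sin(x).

Characteristic equation r² + 6r + 25 = 0 has discriminant (6)² - 4·(25) = -64 < 0, so r = -3 ± 4i.
Hence y_h = C1*cos(4*x)*exp(-3*x) + C2*exp(-3*x)*sin(4*x).
Try y_p = A*cos(x) + B*sin(x). Substituting and equating the coefficients of cos(x) and sin(x) gives A = 2/51, B = -8/51, so y_p = -8*sin(x)/51 + 2*cos(x)/51.

y = -8*sin(x)/51 + 2*cos(x)/51 + C1*cos(4*x)*exp(-3*x) + C2*exp(-3*x)*sin(4*x)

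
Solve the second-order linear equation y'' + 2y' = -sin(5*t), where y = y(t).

Characteristic equation r² + 2r = 0 factors as (r + 2)r = 0, so r = -2, 0.
Hence y_h = C1*exp(-2*t) + C2.
Try y_p = A*cos(5*t) + B*sin(5*t). Substituting and equating the coefficients of cos(5t) and sin(5t) gives A = 2/145, B = 1/29, so y_p = sin(5*t)/29 + 2*cos(5*t)/145.

y = C2 + sin(5*t)/29 + 2*cos(5*t)/145 + C1*exp(-2*t)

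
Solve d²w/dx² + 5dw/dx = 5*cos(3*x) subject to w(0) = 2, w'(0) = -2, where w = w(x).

w = 8/5 - 5*cos(3*x)/34 + 25*sin(3*x)/102 + 93*exp(-5*x)/170

Characteristic equation r² + 5r = 0 factors as (r + 5)r = 0, so r = -5, 0.
Hence w_h = C1*exp(-5*x) + C2.
Try w_p = A*cos(3*x) + B*sin(3*x). Substituting and equating the coefficients of cos(3x) and sin(3x) gives A = -5/34, B = 25/102, so w_p = -5*cos(3*x)/34 + 25*sin(3*x)/102.
General solution: w = C2 - 5*cos(3*x)/34 + 25*sin(3*x)/102 + C1*exp(-5*x).
Apply the initial conditions: w(0) = -5/34 + C1 + C2 = 2 and w'(0) = 25/34 - 5*C1 = -2. Solving gives C1 = 93/170, C2 = 8/5.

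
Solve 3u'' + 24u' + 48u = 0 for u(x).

u = C1*exp(-4*x) + C2*x*exp(-4*x)

Divide through by 3: u'' + 8u' + 16u = 0.
Characteristic equation r² + 8r + 16 = 0 has discriminant (8)² - 4·(16) = 0, so r = -4 is a repeated root.
Hence u_h = (C1 + C2*x)*exp(-4*x).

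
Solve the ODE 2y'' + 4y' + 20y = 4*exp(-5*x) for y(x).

Divide through by 2: y'' + 2y' + 10y = 2*exp(-5*x).
Characteristic equation r² + 2r + 10 = 0 has discriminant (2)² - 4·(10) = -36 < 0, so r = -1 ± 3i.
Hence y_h = C1*cos(3*x)*exp(-x) + C2*exp(-x)*sin(3*x).
Try y_p = A*exp(-5*x). Substituting into the equation and dividing by exp(-5*x) gives A = 2/25, so y_p = 2*exp(-5*x)/25.

y = 2*exp(-5*x)/25 + C1*cos(3*x)*exp(-x) + C2*exp(-x)*sin(3*x)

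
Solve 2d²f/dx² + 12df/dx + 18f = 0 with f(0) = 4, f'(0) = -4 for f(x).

Divide through by 2: f'' + 6f' + 9f = 0.
Characteristic equation r² + 6r + 9 = 0 has discriminant (6)² - 4·(9) = 0, so r = -3 is a repeated root.
Hence f_h = (C1 + C2*x)*exp(-3*x).
Apply the initial conditions: f(0) = C1 = 4 and f'(0) = C2 - 3*C1 = -4. Solving gives C1 = 4, C2 = 8.

f = 4*exp(-3*x) + 8*x*exp(-3*x)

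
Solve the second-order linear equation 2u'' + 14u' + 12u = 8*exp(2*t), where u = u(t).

Divide through by 2: u'' + 7u' + 6u = 4*exp(2*t).
Characteristic equation r² + 7r + 6 = 0 factors as (r + 6)(r + 1) = 0, so r = -6, -1.
Hence u_h = C1*exp(-6*t) + C2*exp(-t).
Try u_p = A*exp(2*t). Substituting into the equation and dividing by exp(2*t) gives A = 1/6, so u_p = exp(2*t)/6.

u = exp(2*t)/6 + C1*exp(-6*t) + C2*exp(-t)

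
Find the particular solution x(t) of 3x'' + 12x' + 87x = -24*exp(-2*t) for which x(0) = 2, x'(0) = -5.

Divide through by 3: x'' + 4x' + 29x = -8*exp(-2*t).
Characteristic equation r² + 4r + 29 = 0 has discriminant (4)² - 4·(29) = -100 < 0, so r = -2 ± 5i.
Hence x_h = C1*cos(5*t)*exp(-2*t) + C2*exp(-2*t)*sin(5*t).
Try x_p = A*exp(-2*t). Substituting into the equation and dividing by exp(-2*t) gives A = -8/25, so x_p = -8*exp(-2*t)/25.
General solution: x = -8*exp(-2*t)/25 + C1*cos(5*t)*exp(-2*t) + C2*exp(-2*t)*sin(5*t).
Apply the initial conditions: x(0) = -8/25 + C1 = 2 and x'(0) = 16/25 - 2*C1 + 5*C2 = -5. Solving gives C1 = 58/25, C2 = -1/5.

x = -8*exp(-2*t)/25 - exp(-2*t)*sin(5*t)/5 + 58*cos(5*t)*exp(-2*t)/25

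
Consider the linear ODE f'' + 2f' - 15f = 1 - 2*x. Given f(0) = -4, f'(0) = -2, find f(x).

Characteristic equation r² + 2r - 15 = 0 factors as (r - 3)(r + 5) = 0, so r = 3, -5.
Hence f_h = C1*exp(3*x) + C2*exp(-5*x).
For the particular solution try f_p = A0 + A1*x. Substituting and matching coefficients of each power of x gives A0 = -11/225, A1 = 2/15, so f_p = -11/225 + 2*x/15.
General solution: f = -11/225 + 2*x/15 + C1*exp(3*x) + C2*exp(-5*x).
Apply the initial conditions: f(0) = -11/225 + C1 + C2 = -4 and f'(0) = 2/15 - 5*C2 + 3*C1 = -2. Solving gives C1 = -197/72, C2 = -243/200.

f = -11/225 - 243*exp(-5*x)/200 - 197*exp(3*x)/72 + 2*x/15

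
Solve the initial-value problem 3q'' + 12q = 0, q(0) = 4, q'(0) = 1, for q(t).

Divide through by 3: q'' + 4q = 0.
Characteristic equation r² + 4 = 0 has discriminant (0)² - 4·(4) = -16 < 0, so r = ± 2i.
Hence q_h = C1*cos(2*t) + C2*sin(2*t).
Apply the initial conditions: q(0) = C1 = 4 and q'(0) = 2*C2 = 1. Solving gives C1 = 4, C2 = 1/2.

q = sin(2*t)/2 + 4*cos(2*t)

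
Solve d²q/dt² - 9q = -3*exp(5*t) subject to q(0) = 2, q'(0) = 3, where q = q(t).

q = -3*exp(5*t)/16 + 7*exp(3*t)/4 + 7*exp(-3*t)/16

Characteristic equation r² - 9 = 0 factors as (r - 3)(r + 3) = 0, so r = 3, -3.
Hence q_h = C1*exp(3*t) + C2*exp(-3*t).
Try q_p = A*exp(5*t). Substituting into the equation and dividing by exp(5*t) gives A = -3/16, so q_p = -3*exp(5*t)/16.
General solution: q = -3*exp(5*t)/16 + C1*exp(3*t) + C2*exp(-3*t).
Apply the initial conditions: q(0) = -3/16 + C1 + C2 = 2 and q'(0) = -15/16 - 3*C2 + 3*C1 = 3. Solving gives C1 = 7/4, C2 = 7/16.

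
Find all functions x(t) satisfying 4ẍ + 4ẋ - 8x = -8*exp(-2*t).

x = C1*exp(t) + C2*exp(-2*t) + 2*t*exp(-2*t)/3

Divide through by 4: x'' + x' - 2x = -2*exp(-2*t).
Characteristic equation r² + r - 2 = 0 factors as (r - 1)(r + 2) = 0, so r = 1, -2.
Hence x_h = C1*exp(t) + C2*exp(-2*t).
Since exp(-2*t) solves the homogeneous equation (r = -2 is a root of multiplicity 1), multiply the trial by t. Try x_p = A*t*exp(-2*t). Substituting into the equation and dividing by exp(-2*t) gives A = 2/3, so x_p = 2*t*exp(-2*t)/3.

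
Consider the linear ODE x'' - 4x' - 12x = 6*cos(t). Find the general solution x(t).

x = -78*cos(t)/185 - 24*sin(t)/185 + C1*exp(-2*t) + C2*exp(6*t)

Characteristic equation r² - 4r - 12 = 0 factors as (r + 2)(r - 6) = 0, so r = -2, 6.
Hence x_h = C1*exp(-2*t) + C2*exp(6*t).
Try x_p = A*cos(t) + B*sin(t). Substituting and equating the coefficients of cos(t) and sin(t) gives A = -78/185, B = -24/185, so x_p = -78*cos(t)/185 - 24*sin(t)/185.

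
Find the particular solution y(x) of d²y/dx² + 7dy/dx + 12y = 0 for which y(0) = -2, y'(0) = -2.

Characteristic equation r² + 7r + 12 = 0 factors as (r + 3)(r + 4) = 0, so r = -3, -4.
Hence y_h = C1*exp(-3*x) + C2*exp(-4*x).
Apply the initial conditions: y(0) = C1 + C2 = -2 and y'(0) = -4*C2 - 3*C1 = -2. Solving gives C1 = -10, C2 = 8.

y = -10*exp(-3*x) + 8*exp(-4*x)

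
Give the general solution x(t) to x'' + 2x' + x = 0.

x = C1*exp(-t) + C2*t*exp(-t)

Characteristic equation r² + 2r + 1 = 0 has discriminant (2)² - 4·(1) = 0, so r = -1 is a repeated root.
Hence x_h = (C1 + C2*t)*exp(-t).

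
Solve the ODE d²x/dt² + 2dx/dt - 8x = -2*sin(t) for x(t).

Characteristic equation r² + 2r - 8 = 0 factors as (r - 2)(r + 4) = 0, so r = 2, -4.
Hence x_h = C1*exp(2*t) + C2*exp(-4*t).
Try x_p = A*cos(t) + B*sin(t). Substituting and equating the coefficients of cos(t) and sin(t) gives A = 4/85, B = 18/85, so x_p = 4*cos(t)/85 + 18*sin(t)/85.

x = 4*cos(t)/85 + 18*sin(t)/85 + C1*exp(2*t) + C2*exp(-4*t)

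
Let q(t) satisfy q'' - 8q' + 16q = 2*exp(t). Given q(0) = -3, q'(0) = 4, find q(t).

q = -29*exp(4*t)/9 + 2*exp(t)/9 + 50*t*exp(4*t)/3

Characteristic equation r² - 8r + 16 = 0 has discriminant (-8)² - 4·(16) = 0, so r = 4 is a repeated root.
Hence q_h = (C1 + C2*t)*exp(4*t).
Try q_p = A*exp(t). Substituting into the equation and dividing by exp(t) gives A = 2/9, so q_p = 2*exp(t)/9.
General solution: q = 2*exp(t)/9 + C1*exp(4*t) + C2*t*exp(4*t).
Apply the initial conditions: q(0) = 2/9 + C1 = -3 and q'(0) = 2/9 + C2 + 4*C1 = 4. Solving gives C1 = -29/9, C2 = 50/3.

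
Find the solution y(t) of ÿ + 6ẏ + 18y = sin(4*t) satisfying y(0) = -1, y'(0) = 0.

y = -6*cos(4*t)/145 + sin(4*t)/290 - 419*exp(-3*t)*sin(3*t)/435 - 139*cos(3*t)*exp(-3*t)/145

Characteristic equation r² + 6r + 18 = 0 has discriminant (6)² - 4·(18) = -36 < 0, so r = -3 ± 3i.
Hence y_h = C1*cos(3*t)*exp(-3*t) + C2*exp(-3*t)*sin(3*t).
Try y_p = A*cos(4*t) + B*sin(4*t). Substituting and equating the coefficients of cos(4t) and sin(4t) gives A = -6/145, B = 1/290, so y_p = -6*cos(4*t)/145 + sin(4*t)/290.
General solution: y = -6*cos(4*t)/145 + sin(4*t)/290 + C1*cos(3*t)*exp(-3*t) + C2*exp(-3*t)*sin(3*t).
Apply the initial conditions: y(0) = -6/145 + C1 = -1 and y'(0) = 2/145 - 3*C1 + 3*C2 = 0. Solving gives C1 = -139/145, C2 = -419/435.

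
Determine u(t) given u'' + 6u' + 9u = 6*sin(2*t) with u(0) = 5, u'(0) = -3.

Characteristic equation r² + 6r + 9 = 0 has discriminant (6)² - 4·(9) = 0, so r = -3 is a repeated root.
Hence u_h = (C1 + C2*t)*exp(-3*t).
Try u_p = A*cos(2*t) + B*sin(2*t). Substituting and equating the coefficients of cos(2t) and sin(2t) gives A = -72/169, B = 30/169, so u_p = -72*cos(2*t)/169 + 30*sin(2*t)/169.
General solution: u = -72*cos(2*t)/169 + 30*sin(2*t)/169 + C1*exp(-3*t) + C2*t*exp(-3*t).
Apply the initial conditions: u(0) = -72/169 + C1 = 5 and u'(0) = 60/169 + C2 - 3*C1 = -3. Solving gives C1 = 917/169, C2 = 168/13.

u = -72*cos(2*t)/169 + 30*sin(2*t)/169 + 917*exp(-3*t)/169 + 168*t*exp(-3*t)/13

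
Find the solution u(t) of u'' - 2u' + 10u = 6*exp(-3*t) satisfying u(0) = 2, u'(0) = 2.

u = 6*exp(-3*t)/25 + 8*exp(t)*sin(3*t)/25 + 44*cos(3*t)*exp(t)/25

Characteristic equation r² - 2r + 10 = 0 has discriminant (-2)² - 4·(10) = -36 < 0, so r = 1 ± 3i.
Hence u_h = C1*cos(3*t)*exp(t) + C2*exp(t)*sin(3*t).
Try u_p = A*exp(-3*t). Substituting into the equation and dividing by exp(-3*t) gives A = 6/25, so u_p = 6*exp(-3*t)/25.
General solution: u = 6*exp(-3*t)/25 + C1*cos(3*t)*exp(t) + C2*exp(t)*sin(3*t).
Apply the initial conditions: u(0) = 6/25 + C1 = 2 and u'(0) = -18/25 + C1 + 3*C2 = 2. Solving gives C1 = 44/25, C2 = 8/25.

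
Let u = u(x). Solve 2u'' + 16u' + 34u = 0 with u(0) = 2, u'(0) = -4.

u = 2*cos(x)*exp(-4*x) + 4*exp(-4*x)*sin(x)

Divide through by 2: u'' + 8u' + 17u = 0.
Characteristic equation r² + 8r + 17 = 0 has discriminant (8)² - 4·(17) = -4 < 0, so r = -4 ± i.
Hence u_h = C1*cos(x)*exp(-4*x) + C2*exp(-4*x)*sin(x).
Apply the initial conditions: u(0) = C1 = 2 and u'(0) = C2 - 4*C1 = -4. Solving gives C1 = 2, C2 = 4.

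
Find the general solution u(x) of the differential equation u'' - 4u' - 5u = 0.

Characteristic equation r² - 4r - 5 = 0 factors as (r - 5)(r + 1) = 0, so r = 5, -1.
Hence u_h = C1*exp(5*x) + C2*exp(-x).

u = C1*exp(5*x) + C2*exp(-x)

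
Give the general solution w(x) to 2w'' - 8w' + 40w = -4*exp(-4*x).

Divide through by 2: w'' - 4w' + 20w = -2*exp(-4*x).
Characteristic equation r² - 4r + 20 = 0 has discriminant (-4)² - 4·(20) = -64 < 0, so r = 2 ± 4i.
Hence w_h = C1*cos(4*x)*exp(2*x) + C2*exp(2*x)*sin(4*x).
Try w_p = A*exp(-4*x). Substituting into the equation and dividing by exp(-4*x) gives A = -1/26, so w_p = -exp(-4*x)/26.

w = -exp(-4*x)/26 + C1*cos(4*x)*exp(2*x) + C2*exp(2*x)*sin(4*x)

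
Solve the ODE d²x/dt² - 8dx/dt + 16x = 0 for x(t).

x = C1*exp(4*t) + C2*t*exp(4*t)

Characteristic equation r² - 8r + 16 = 0 has discriminant (-8)² - 4·(16) = 0, so r = 4 is a repeated root.
Hence x_h = (C1 + C2*t)*exp(4*t).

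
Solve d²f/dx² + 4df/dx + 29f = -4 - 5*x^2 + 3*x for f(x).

Characteristic equation r² + 4r + 29 = 0 has discriminant (4)² - 4·(29) = -100 < 0, so r = -2 ± 5i.
Hence f_h = C1*cos(5*x)*exp(-2*x) + C2*exp(-2*x)*sin(5*x).
For the particular solution try f_p = A0 + A1*x + A2*x^2. Substituting and matching coefficients of each power of x gives A0 = -3582/24389, A1 = 127/841, A2 = -5/29, so f_p = -3582/24389 - 5*x^2/29 + 127*x/841.

f = -3582/24389 - 5*x**2/29 + 127*x/841 + C1*cos(5*x)*exp(-2*x) + C2*exp(-2*x)*sin(5*x)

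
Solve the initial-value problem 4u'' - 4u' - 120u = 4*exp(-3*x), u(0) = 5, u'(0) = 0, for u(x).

u = -exp(-3*x)/18 + 61*exp(-5*x)/22 + 226*exp(6*x)/99

Divide through by 4: u'' - u' - 30u = exp(-3*x).
Characteristic equation r² - r - 30 = 0 factors as (r + 5)(r - 6) = 0, so r = -5, 6.
Hence u_h = C1*exp(-5*x) + C2*exp(6*x).
Try u_p = A*exp(-3*x). Substituting into the equation and dividing by exp(-3*x) gives A = -1/18, so u_p = -exp(-3*x)/18.
General solution: u = -exp(-3*x)/18 + C1*exp(-5*x) + C2*exp(6*x).
Apply the initial conditions: u(0) = -1/18 + C1 + C2 = 5 and u'(0) = 1/6 - 5*C1 + 6*C2 = 0. Solving gives C1 = 61/22, C2 = 226/99.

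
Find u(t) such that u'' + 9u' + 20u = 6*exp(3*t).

u = 3*exp(3*t)/28 + C1*exp(-4*t) + C2*exp(-5*t)

Characteristic equation r² + 9r + 20 = 0 factors as (r + 4)(r + 5) = 0, so r = -4, -5.
Hence u_h = C1*exp(-4*t) + C2*exp(-5*t).
Try u_p = A*exp(3*t). Substituting into the equation and dividing by exp(3*t) gives A = 3/28, so u_p = 3*exp(3*t)/28.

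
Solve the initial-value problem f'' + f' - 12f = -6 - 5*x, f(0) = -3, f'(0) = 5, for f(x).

f = 77/144 - 243*exp(-4*x)/112 - 86*exp(3*x)/63 + 5*x/12

Characteristic equation r² + r - 12 = 0 factors as (r - 3)(r + 4) = 0, so r = 3, -4.
Hence f_h = C1*exp(3*x) + C2*exp(-4*x).
For the particular solution try f_p = A0 + A1*x. Substituting and matching coefficients of each power of x gives A0 = 77/144, A1 = 5/12, so f_p = 77/144 + 5*x/12.
General solution: f = 77/144 + 5*x/12 + C1*exp(3*x) + C2*exp(-4*x).
Apply the initial conditions: f(0) = 77/144 + C1 + C2 = -3 and f'(0) = 5/12 - 4*C2 + 3*C1 = 5. Solving gives C1 = -86/63, C2 = -243/112.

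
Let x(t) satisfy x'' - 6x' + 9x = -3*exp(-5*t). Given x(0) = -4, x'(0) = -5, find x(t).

x = -253*exp(3*t)/64 - 3*exp(-5*t)/64 + 53*t*exp(3*t)/8

Characteristic equation r² - 6r + 9 = 0 has discriminant (-6)² - 4·(9) = 0, so r = 3 is a repeated root.
Hence x_h = (C1 + C2*t)*exp(3*t).
Try x_p = A*exp(-5*t). Substituting into the equation and dividing by exp(-5*t) gives A = -3/64, so x_p = -3*exp(-5*t)/64.
General solution: x = -3*exp(-5*t)/64 + C1*exp(3*t) + C2*t*exp(3*t).
Apply the initial conditions: x(0) = -3/64 + C1 = -4 and x'(0) = 15/64 + C2 + 3*C1 = -5. Solving gives C1 = -253/64, C2 = 53/8.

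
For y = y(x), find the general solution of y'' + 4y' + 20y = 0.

y = C1*cos(4*x)*exp(-2*x) + C2*exp(-2*x)*sin(4*x)

Characteristic equation r² + 4r + 20 = 0 has discriminant (4)² - 4·(20) = -64 < 0, so r = -2 ± 4i.
Hence y_h = C1*cos(4*x)*exp(-2*x) + C2*exp(-2*x)*sin(4*x).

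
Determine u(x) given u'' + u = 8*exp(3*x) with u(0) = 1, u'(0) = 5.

Characteristic equation r² + 1 = 0 has discriminant (0)² - 4·(1) = -4 < 0, so r = ± i.
Hence u_h = C1*cos(x) + C2*sin(x).
Try u_p = A*exp(3*x). Substituting into the equation and dividing by exp(3*x) gives A = 4/5, so u_p = 4*exp(3*x)/5.
General solution: u = 4*exp(3*x)/5 + C1*cos(x) + C2*sin(x).
Apply the initial conditions: u(0) = 4/5 + C1 = 1 and u'(0) = 12/5 + C2 = 5. Solving gives C1 = 1/5, C2 = 13/5.

u = cos(x)/5 + 4*exp(3*x)/5 + 13*sin(x)/5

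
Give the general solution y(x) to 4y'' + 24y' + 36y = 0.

Divide through by 4: y'' + 6y' + 9y = 0.
Characteristic equation r² + 6r + 9 = 0 has discriminant (6)² - 4·(9) = 0, so r = -3 is a repeated root.
Hence y_h = (C1 + C2*x)*exp(-3*x).

y = C1*exp(-3*x) + C2*x*exp(-3*x)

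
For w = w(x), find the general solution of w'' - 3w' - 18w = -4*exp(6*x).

Characteristic equation r² - 3r - 18 = 0 factors as (r - 6)(r + 3) = 0, so r = 6, -3.
Hence w_h = C1*exp(6*x) + C2*exp(-3*x).
Since exp(6*x) solves the homogeneous equation (r = 6 is a root of multiplicity 1), multiply the trial by x. Try w_p = A*x*exp(6*x). Substituting into the equation and dividing by exp(6*x) gives A = -4/9, so w_p = -4*x*exp(6*x)/9.

w = C1*exp(6*x) + C2*exp(-3*x) - 4*x*exp(6*x)/9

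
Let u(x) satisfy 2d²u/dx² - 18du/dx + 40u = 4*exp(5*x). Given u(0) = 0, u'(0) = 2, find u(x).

u = 2*x*exp(5*x)

Divide through by 2: u'' - 9u' + 20u = 2*exp(5*x).
Characteristic equation r² - 9r + 20 = 0 factors as (r - 4)(r - 5) = 0, so r = 4, 5.
Hence u_h = C1*exp(4*x) + C2*exp(5*x).
Since exp(5*x) solves the homogeneous equation (r = 5 is a root of multiplicity 1), multiply the trial by x. Try u_p = A*x*exp(5*x). Substituting into the equation and dividing by exp(5*x) gives A = 2, so u_p = 2*x*exp(5*x).
General solution: u = C1*exp(4*x) + C2*exp(5*x) + 2*x*exp(5*x).
Apply the initial conditions: u(0) = C1 + C2 = 0 and u'(0) = 2 + 4*C1 + 5*C2 = 2. Solving gives C1 = 0, C2 = 0.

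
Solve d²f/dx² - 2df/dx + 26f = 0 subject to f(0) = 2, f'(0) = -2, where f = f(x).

Characteristic equation r² - 2r + 26 = 0 has discriminant (-2)² - 4·(26) = -100 < 0, so r = 1 ± 5i.
Hence f_h = C1*cos(5*x)*exp(x) + C2*exp(x)*sin(5*x).
Apply the initial conditions: f(0) = C1 = 2 and f'(0) = C1 + 5*C2 = -2. Solving gives C1 = 2, C2 = -4/5.

f = 2*cos(5*x)*exp(x) - 4*exp(x)*sin(5*x)/5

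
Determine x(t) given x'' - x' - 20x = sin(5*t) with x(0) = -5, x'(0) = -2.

Characteristic equation r² - r - 20 = 0 factors as (r - 5)(r + 4) = 0, so r = 5, -4.
Hence x_h = C1*exp(5*t) + C2*exp(-4*t).
Try x_p = A*cos(5*t) + B*sin(5*t). Substituting and equating the coefficients of cos(5t) and sin(5t) gives A = 1/410, B = -9/410, so x_p = -9*sin(5*t)/410 + cos(5*t)/410.
General solution: x = -9*sin(5*t)/410 + cos(5*t)/410 + C1*exp(5*t) + C2*exp(-4*t).
Apply the initial conditions: x(0) = 1/410 + C1 + C2 = -5 and x'(0) = -9/82 - 4*C2 + 5*C1 = -2. Solving gives C1 = -73/30, C2 = -316/123.

x = -316*exp(-4*t)/123 - 73*exp(5*t)/30 - 9*sin(5*t)/410 + cos(5*t)/410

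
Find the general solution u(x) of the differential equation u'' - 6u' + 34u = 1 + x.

Characteristic equation r² - 6r + 34 = 0 has discriminant (-6)² - 4·(34) = -100 < 0, so r = 3 ± 5i.
Hence u_h = C1*cos(5*x)*exp(3*x) + C2*exp(3*x)*sin(5*x).
For the particular solution try u_p = A0 + A1*x. Substituting and matching coefficients of each power of x gives A0 = 10/289, A1 = 1/34, so u_p = 10/289 + x/34.

u = 10/289 + x/34 + C1*cos(5*x)*exp(3*x) + C2*exp(3*x)*sin(5*x)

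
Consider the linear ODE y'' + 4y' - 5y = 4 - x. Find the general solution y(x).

y = -16/25 + x/5 + C1*exp(x) + C2*exp(-5*x)

Characteristic equation r² + 4r - 5 = 0 factors as (r - 1)(r + 5) = 0, so r = 1, -5.
Hence y_h = C1*exp(x) + C2*exp(-5*x).
For the particular solution try y_p = A0 + A1*x. Substituting and matching coefficients of each power of x gives A0 = -16/25, A1 = 1/5, so y_p = -16/25 + x/5.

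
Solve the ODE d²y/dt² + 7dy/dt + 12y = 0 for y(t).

y = C1*exp(-4*t) + C2*exp(-3*t)

Characteristic equation r² + 7r + 12 = 0 factors as (r + 4)(r + 3) = 0, so r = -4, -3.
Hence y_h = C1*exp(-4*t) + C2*exp(-3*t).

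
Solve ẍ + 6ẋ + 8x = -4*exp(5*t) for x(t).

Characteristic equation r² + 6r + 8 = 0 factors as (r + 2)(r + 4) = 0, so r = -2, -4.
Hence x_h = C1*exp(-2*t) + C2*exp(-4*t).
Try x_p = A*exp(5*t). Substituting into the equation and dividing by exp(5*t) gives A = -4/63, so x_p = -4*exp(5*t)/63.

x = -4*exp(5*t)/63 + C1*exp(-2*t) + C2*exp(-4*t)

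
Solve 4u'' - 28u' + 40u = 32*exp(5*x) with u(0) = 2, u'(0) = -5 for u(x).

Divide through by 4: u'' - 7u' + 10u = 8*exp(5*x).
Characteristic equation r² - 7r + 10 = 0 factors as (r - 5)(r - 2) = 0, so r = 5, 2.
Hence u_h = C1*exp(5*x) + C2*exp(2*x).
Since exp(5*x) solves the homogeneous equation (r = 5 is a root of multiplicity 1), multiply the trial by x. Try u_p = A*x*exp(5*x). Substituting into the equation and dividing by exp(5*x) gives A = 8/3, so u_p = 8*x*exp(5*x)/3.
General solution: u = C1*exp(5*x) + C2*exp(2*x) + 8*x*exp(5*x)/3.
Apply the initial conditions: u(0) = C1 + C2 = 2 and u'(0) = 8/3 + 2*C2 + 5*C1 = -5. Solving gives C1 = -35/9, C2 = 53/9.

u = -35*exp(5*x)/9 + 53*exp(2*x)/9 + 8*x*exp(5*x)/3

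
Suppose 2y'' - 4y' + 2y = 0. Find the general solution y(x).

y = C1*exp(x) + C2*x*exp(x)

Divide through by 2: y'' - 2y' + y = 0.
Characteristic equation r² - 2r + 1 = 0 has discriminant (-2)² - 4·(1) = 0, so r = 1 is a repeated root.
Hence y_h = (C1 + C2*x)*exp(x).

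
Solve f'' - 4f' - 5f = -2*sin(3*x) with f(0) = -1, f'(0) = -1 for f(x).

f = -37*exp(5*x)/102 - 17*exp(-x)/30 - 6*cos(3*x)/85 + 7*sin(3*x)/85

Characteristic equation r² - 4r - 5 = 0 factors as (r - 5)(r + 1) = 0, so r = 5, -1.
Hence f_h = C1*exp(5*x) + C2*exp(-x).
Try f_p = A*cos(3*x) + B*sin(3*x). Substituting and equating the coefficients of cos(3x) and sin(3x) gives A = -6/85, B = 7/85, so f_p = -6*cos(3*x)/85 + 7*sin(3*x)/85.
General solution: f = -6*cos(3*x)/85 + 7*sin(3*x)/85 + C1*exp(5*x) + C2*exp(-x).
Apply the initial conditions: f(0) = -6/85 + C1 + C2 = -1 and f'(0) = 21/85 - C2 + 5*C1 = -1. Solving gives C1 = -37/102, C2 = -17/30.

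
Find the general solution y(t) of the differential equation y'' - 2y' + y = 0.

Characteristic equation r² - 2r + 1 = 0 has discriminant (-2)² - 4·(1) = 0, so r = 1 is a repeated root.
Hence y_h = (C1 + C2*t)*exp(t).

y = C1*exp(t) + C2*t*exp(t)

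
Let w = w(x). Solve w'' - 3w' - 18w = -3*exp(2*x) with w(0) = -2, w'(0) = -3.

Characteristic equation r² - 3r - 18 = 0 factors as (r + 3)(r - 6) = 0, so r = -3, 6.
Hence w_h = C1*exp(-3*x) + C2*exp(6*x).
Try w_p = A*exp(2*x). Substituting into the equation and dividing by exp(2*x) gives A = 3/20, so w_p = 3*exp(2*x)/20.
General solution: w = 3*exp(2*x)/20 + C1*exp(-3*x) + C2*exp(6*x).
Apply the initial conditions: w(0) = 3/20 + C1 + C2 = -2 and w'(0) = 3/10 - 3*C1 + 6*C2 = -3. Solving gives C1 = -16/15, C2 = -13/12.

w = -16*exp(-3*x)/15 - 13*exp(6*x)/12 + 3*exp(2*x)/20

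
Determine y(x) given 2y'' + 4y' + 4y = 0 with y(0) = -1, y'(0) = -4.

Divide through by 2: y'' + 2y' + 2y = 0.
Characteristic equation r² + 2r + 2 = 0 has discriminant (2)² - 4·(2) = -4 < 0, so r = -1 ± i.
Hence y_h = C1*cos(x)*exp(-x) + C2*exp(-x)*sin(x).
Apply the initial conditions: y(0) = C1 = -1 and y'(0) = C2 - C1 = -4. Solving gives C1 = -1, C2 = -5.

y = -cos(x)*exp(-x) - 5*exp(-x)*sin(x)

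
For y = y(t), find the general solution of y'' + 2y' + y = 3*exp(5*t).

y = exp(5*t)/12 + C1*exp(-t) + C2*t*exp(-t)

Characteristic equation r² + 2r + 1 = 0 has discriminant (2)² - 4·(1) = 0, so r = -1 is a repeated root.
Hence y_h = (C1 + C2*t)*exp(-t).
Try y_p = A*exp(5*t). Substituting into the equation and dividing by exp(5*t) gives A = 1/12, so y_p = exp(5*t)/12.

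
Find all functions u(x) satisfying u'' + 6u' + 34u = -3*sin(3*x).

Characteristic equation r² + 6r + 34 = 0 has discriminant (6)² - 4·(34) = -100 < 0, so r = -3 ± 5i.
Hence u_h = C1*cos(5*x)*exp(-3*x) + C2*exp(-3*x)*sin(5*x).
Try u_p = A*cos(3*x) + B*sin(3*x). Substituting and equating the coefficients of cos(3x) and sin(3x) gives A = 54/949, B = -75/949, so u_p = -75*sin(3*x)/949 + 54*cos(3*x)/949.

u = -75*sin(3*x)/949 + 54*cos(3*x)/949 + C1*cos(5*x)*exp(-3*x) + C2*exp(-3*x)*sin(5*x)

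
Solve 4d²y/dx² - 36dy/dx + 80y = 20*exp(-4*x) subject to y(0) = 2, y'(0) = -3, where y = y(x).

y = -94*exp(5*x)/9 + 5*exp(-4*x)/72 + 99*exp(4*x)/8

Divide through by 4: y'' - 9y' + 20y = 5*exp(-4*x).
Characteristic equation r² - 9r + 20 = 0 factors as (r - 5)(r - 4) = 0, so r = 5, 4.
Hence y_h = C1*exp(5*x) + C2*exp(4*x).
Try y_p = A*exp(-4*x). Substituting into the equation and dividing by exp(-4*x) gives A = 5/72, so y_p = 5*exp(-4*x)/72.
General solution: y = 5*exp(-4*x)/72 + C1*exp(5*x) + C2*exp(4*x).
Apply the initial conditions: y(0) = 5/72 + C1 + C2 = 2 and y'(0) = -5/18 + 4*C2 + 5*C1 = -3. Solving gives C1 = -94/9, C2 = 99/8.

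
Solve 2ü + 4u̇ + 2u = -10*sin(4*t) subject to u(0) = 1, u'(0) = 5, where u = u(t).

u = 40*cos(4*t)/289 + 75*sin(4*t)/289 + 249*exp(-t)/289 + 82*t*exp(-t)/17

Divide through by 2: u'' + 2u' + u = -5*sin(4*t).
Characteristic equation r² + 2r + 1 = 0 has discriminant (2)² - 4·(1) = 0, so r = -1 is a repeated root.
Hence u_h = (C1 + C2*t)*exp(-t).
Try u_p = A*cos(4*t) + B*sin(4*t). Substituting and equating the coefficients of cos(4t) and sin(4t) gives A = 40/289, B = 75/289, so u_p = 40*cos(4*t)/289 + 75*sin(4*t)/289.
General solution: u = 40*cos(4*t)/289 + 75*sin(4*t)/289 + C1*exp(-t) + C2*t*exp(-t).
Apply the initial conditions: u(0) = 40/289 + C1 = 1 and u'(0) = 300/289 + C2 - C1 = 5. Solving gives C1 = 249/289, C2 = 82/17.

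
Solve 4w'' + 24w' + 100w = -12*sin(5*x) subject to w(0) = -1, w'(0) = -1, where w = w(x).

w = cos(5*x)/10 - 43*exp(-3*x)*sin(4*x)/40 - 11*cos(4*x)*exp(-3*x)/10

Divide through by 4: w'' + 6w' + 25w = -3*sin(5*x).
Characteristic equation r² + 6r + 25 = 0 has discriminant (6)² - 4·(25) = -64 < 0, so r = -3 ± 4i.
Hence w_h = C1*cos(4*x)*exp(-3*x) + C2*exp(-3*x)*sin(4*x).
Try w_p = A*cos(5*x) + B*sin(5*x). Substituting and equating the coefficients of cos(5x) and sin(5x) gives A = 1/10, B = 0, so w_p = cos(5*x)/10.
General solution: w = cos(5*x)/10 + C1*cos(4*x)*exp(-3*x) + C2*exp(-3*x)*sin(4*x).
Apply the initial conditions: w(0) = 1/10 + C1 = -1 and w'(0) = -3*C1 + 4*C2 = -1. Solving gives C1 = -11/10, C2 = -43/40.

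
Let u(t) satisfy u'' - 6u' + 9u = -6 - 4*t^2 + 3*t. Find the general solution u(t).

u = -20/27 - 7*t/27 - 4*t**2/9 + C1*exp(3*t) + C2*t*exp(3*t)

Characteristic equation r² - 6r + 9 = 0 has discriminant (-6)² - 4·(9) = 0, so r = 3 is a repeated root.
Hence u_h = (C1 + C2*t)*exp(3*t).
For the particular solution try u_p = A0 + A1*t + A2*t^2. Substituting and matching coefficients of each power of t gives A0 = -20/27, A1 = -7/27, A2 = -4/9, so u_p = -20/27 - 7*t/27 - 4*t^2/9.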